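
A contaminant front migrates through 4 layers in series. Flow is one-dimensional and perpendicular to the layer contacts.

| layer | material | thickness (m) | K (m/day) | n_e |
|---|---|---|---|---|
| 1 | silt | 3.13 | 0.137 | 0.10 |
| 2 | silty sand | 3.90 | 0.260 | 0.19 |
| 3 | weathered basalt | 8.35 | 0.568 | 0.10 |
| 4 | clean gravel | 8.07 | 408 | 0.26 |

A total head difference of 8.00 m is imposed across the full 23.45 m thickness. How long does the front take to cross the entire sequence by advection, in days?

26.2

With flow normal to the layers, continuity requires the same specific discharge q through every layer.
Σ(b_i/K_i) = 3.13/0.137 + 3.90/0.260 + 8.35/0.568 + 8.07/408 = 52.57 d.
q = Δh / Σ(b_i/K_i) = 8.00 / 52.57 = 0.1522 m/day.
In each layer the seepage velocity is v_i = q/n_i, so the layer transit time is t_i = b_i·n_i / q:
  layer 1 (silt): t_1 = 3.13 × 0.10 / 0.1522 = 2.057 d
  layer 2 (silty sand): t_2 = 3.90 × 0.19 / 0.1522 = 4.869 d
  layer 3 (weathered basalt): t_3 = 8.35 × 0.10 / 0.1522 = 5.487 d
  layer 4 (clean gravel): t_4 = 8.07 × 0.26 / 0.1522 = 13.79 d
Total t = Σ t_i = 26.20 days.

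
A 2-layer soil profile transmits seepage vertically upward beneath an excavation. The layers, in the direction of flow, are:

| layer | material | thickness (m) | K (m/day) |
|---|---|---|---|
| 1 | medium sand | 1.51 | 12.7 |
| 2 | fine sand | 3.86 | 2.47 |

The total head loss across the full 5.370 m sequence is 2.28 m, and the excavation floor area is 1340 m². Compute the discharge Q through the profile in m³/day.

1820

Flow is perpendicular to layering, so the layers act in series and the equivalent K is the thickness-weighted harmonic mean.
Total thickness L = 1.51 + 3.86 = 5.370 m.
Σ(b_i/K_i) = 1.51/12.7 + 3.86/2.47 = 1.682 d.
K_eq = L / Σ(b_i/K_i) = 5.370 / 1.682 = 3.193 m/day.
Q = K_eq · A · (Δh/L) = 3.193 × 1340 × (2.28/5.370) = 1817 m³/day.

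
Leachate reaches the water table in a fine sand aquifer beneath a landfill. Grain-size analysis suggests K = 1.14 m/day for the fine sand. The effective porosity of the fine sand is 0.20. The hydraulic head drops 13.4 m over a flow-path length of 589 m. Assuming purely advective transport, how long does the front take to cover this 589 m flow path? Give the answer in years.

12.4

Hydraulic gradient i = Δh / L = 13.4 / 589 = 0.02275.
Darcy flux q = K · i = 1.140 × 0.02275 = 0.02594 m/day.
Seepage velocity v = q / n_e = 0.02594 / 0.20 = 0.1297 m/day.
Travel time t = L / v = 589 / 0.1297 = 4542 days = 12.44 years.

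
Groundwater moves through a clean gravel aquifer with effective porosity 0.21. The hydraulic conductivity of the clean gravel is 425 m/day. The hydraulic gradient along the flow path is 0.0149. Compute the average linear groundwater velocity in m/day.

30.2

Hydraulic gradient i = 0.0149.
Darcy flux q = K · i = 425.0 × 0.01490 = 6.333 m/day.
Seepage velocity v = q / n_e = 6.333 / 0.21 = 30.15 m/day.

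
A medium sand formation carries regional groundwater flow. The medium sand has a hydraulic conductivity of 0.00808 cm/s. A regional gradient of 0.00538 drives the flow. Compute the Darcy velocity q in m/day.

Convert K: 0.00808 cm/s × 864 = 6.981 m/day.
Hydraulic gradient i = 0.00538.
Specific discharge q = K · i = 6.981 × 0.005380 = 0.03756 m/day.

0.0376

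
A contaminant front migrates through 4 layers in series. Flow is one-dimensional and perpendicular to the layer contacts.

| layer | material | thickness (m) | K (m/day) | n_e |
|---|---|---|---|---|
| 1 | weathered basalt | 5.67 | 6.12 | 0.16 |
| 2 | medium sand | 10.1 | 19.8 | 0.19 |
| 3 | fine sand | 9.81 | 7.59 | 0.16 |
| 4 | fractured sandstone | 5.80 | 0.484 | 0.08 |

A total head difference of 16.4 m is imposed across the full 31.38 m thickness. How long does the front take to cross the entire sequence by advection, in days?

With flow normal to the layers, continuity requires the same specific discharge q through every layer.
Σ(b_i/K_i) = 5.67/6.12 + 10.1/19.8 + 9.81/7.59 + 5.80/0.484 = 14.71 d.
q = Δh / Σ(b_i/K_i) = 16.4 / 14.71 = 1.115 m/day.
In each layer the seepage velocity is v_i = q/n_i, so the layer transit time is t_i = b_i·n_i / q:
  layer 1 (weathered basalt): t_1 = 5.67 × 0.16 / 1.115 = 0.8139 d
  layer 2 (medium sand): t_2 = 10.1 × 0.19 / 1.115 = 1.722 d
  layer 3 (fine sand): t_3 = 9.81 × 0.16 / 1.115 = 1.408 d
  layer 4 (fractured sandstone): t_4 = 5.80 × 0.08 / 1.115 = 0.4163 d
Total t = Σ t_i = 4.360 days.

4.36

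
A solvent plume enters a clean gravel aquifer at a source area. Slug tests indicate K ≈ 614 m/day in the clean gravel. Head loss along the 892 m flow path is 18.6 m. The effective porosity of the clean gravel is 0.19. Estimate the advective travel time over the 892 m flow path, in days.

13.2

Hydraulic gradient i = Δh / L = 18.6 / 892 = 0.02085.
Darcy flux q = K · i = 614.0 × 0.02085 = 12.80 m/day.
Seepage velocity v = q / n_e = 12.80 / 0.19 = 67.38 m/day.
Travel time t = L / v = 892 / 67.38 = 13.24 days.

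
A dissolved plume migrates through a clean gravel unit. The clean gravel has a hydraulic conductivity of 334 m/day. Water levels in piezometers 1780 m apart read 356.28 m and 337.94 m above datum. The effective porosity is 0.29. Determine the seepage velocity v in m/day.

Hydraulic gradient i = (356.28 − 337.94) / 1780 = 18.34 / 1780 = 0.01030.
Darcy flux q = K · i = 334.0 × 0.01030 = 3.441 m/day.
Seepage velocity v = q / n_e = 3.441 / 0.29 = 11.87 m/day.

11.9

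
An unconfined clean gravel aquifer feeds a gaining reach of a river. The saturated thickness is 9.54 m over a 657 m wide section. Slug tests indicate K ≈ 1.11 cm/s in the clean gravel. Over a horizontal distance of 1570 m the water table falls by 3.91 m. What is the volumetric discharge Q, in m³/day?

Convert K: 1.11 cm/s × 864 = 959.0 m/day.
Cross-sectional area A = 657 × 9.54 = 6268 m².
Hydraulic gradient i = Δh / L = 3.91 / 1570 = 0.002490.
Darcy's law: Q = K · A · i = 959.0 × 6268 × 0.002490 = 14970 m³/day.

15000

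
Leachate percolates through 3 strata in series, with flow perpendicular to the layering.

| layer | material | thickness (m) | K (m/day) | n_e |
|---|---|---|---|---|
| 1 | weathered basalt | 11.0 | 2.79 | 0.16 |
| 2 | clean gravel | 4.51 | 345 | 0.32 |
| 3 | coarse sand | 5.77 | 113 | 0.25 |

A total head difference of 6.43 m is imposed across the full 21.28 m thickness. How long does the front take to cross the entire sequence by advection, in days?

With flow normal to the layers, continuity requires the same specific discharge q through every layer.
Σ(b_i/K_i) = 11.0/2.79 + 4.51/345 + 5.77/113 = 4.007 d.
q = Δh / Σ(b_i/K_i) = 6.43 / 4.007 = 1.605 m/day.
In each layer the seepage velocity is v_i = q/n_i, so the layer transit time is t_i = b_i·n_i / q:
  layer 1 (weathered basalt): t_1 = 11.0 × 0.16 / 1.605 = 1.097 d
  layer 2 (clean gravel): t_2 = 4.51 × 0.32 / 1.605 = 0.8993 d
  layer 3 (coarse sand): t_3 = 5.77 × 0.25 / 1.605 = 0.8989 d
Total t = Σ t_i = 2.895 days.

2.89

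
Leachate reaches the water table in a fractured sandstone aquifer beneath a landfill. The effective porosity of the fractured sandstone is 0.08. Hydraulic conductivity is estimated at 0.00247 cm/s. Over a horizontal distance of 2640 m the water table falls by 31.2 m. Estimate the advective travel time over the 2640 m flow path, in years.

22.9

Convert K: 0.00247 cm/s × 864 = 2.134 m/day.
Hydraulic gradient i = Δh / L = 31.2 / 2640 = 0.01182.
Darcy flux q = K · i = 2.134 × 0.01182 = 0.02522 m/day.
Seepage velocity v = q / n_e = 0.02522 / 0.08 = 0.3153 m/day.
Travel time t = L / v = 2640 / 0.3153 = 8374 days = 22.93 years.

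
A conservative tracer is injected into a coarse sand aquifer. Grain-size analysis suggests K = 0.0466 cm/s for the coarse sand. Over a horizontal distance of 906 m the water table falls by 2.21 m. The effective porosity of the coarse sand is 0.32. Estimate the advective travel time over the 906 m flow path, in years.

Convert K: 0.0466 cm/s × 864 = 40.26 m/day.
Hydraulic gradient i = Δh / L = 2.21 / 906 = 0.002439.
Darcy flux q = K · i = 40.26 × 0.002439 = 0.09821 m/day.
Seepage velocity v = q / n_e = 0.09821 / 0.32 = 0.3069 m/day.
Travel time t = L / v = 906 / 0.3069 = 2952 days = 8.082 years.

8.08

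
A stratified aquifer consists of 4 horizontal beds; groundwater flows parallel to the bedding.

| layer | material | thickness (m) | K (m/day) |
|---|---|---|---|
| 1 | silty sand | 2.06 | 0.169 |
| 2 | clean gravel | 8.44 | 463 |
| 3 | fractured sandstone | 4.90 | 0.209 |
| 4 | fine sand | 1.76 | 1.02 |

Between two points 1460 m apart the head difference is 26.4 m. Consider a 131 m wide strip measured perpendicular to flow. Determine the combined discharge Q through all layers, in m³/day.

9260

Flow is parallel to layering, so each bed carries its own Darcy discharge and the transmissivities add.
Σ(K_i·b_i) = 0.169×2.06 + 463×8.44 + 0.209×4.90 + 1.02×1.76 = 3911 m²/day.
Hydraulic gradient i = Δh / L = 26.4 / 1460 = 0.01808.
Q = Σ(K_i·b_i) · W · i = 3911 × 131 × 0.01808 = 9264 m³/day.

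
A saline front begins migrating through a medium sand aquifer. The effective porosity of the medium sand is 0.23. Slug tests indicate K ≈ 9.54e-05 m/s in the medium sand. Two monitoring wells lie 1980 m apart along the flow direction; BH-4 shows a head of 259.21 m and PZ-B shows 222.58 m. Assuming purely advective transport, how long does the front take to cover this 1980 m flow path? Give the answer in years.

Convert K: 9.54e-05 m/s × 86400 = 8.243 m/day.
Hydraulic gradient i = (259.21 − 222.58) / 1980 = 36.63 / 1980 = 0.01850.
Darcy flux q = K · i = 8.243 × 0.01850 = 0.1525 m/day.
Seepage velocity v = q / n_e = 0.1525 / 0.23 = 0.6630 m/day.
Travel time t = L / v = 1980 / 0.6630 = 2986 days = 8.177 years.

8.18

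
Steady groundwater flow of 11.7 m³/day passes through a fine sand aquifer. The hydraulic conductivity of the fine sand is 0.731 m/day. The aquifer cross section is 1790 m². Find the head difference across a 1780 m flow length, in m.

From Q = K·A·i, i = Q / (K·A) = 11.7 / (0.7310 × 1790) = 0.008942.
Head loss Δh = i · L = 0.008942 × 1780 = 15.92 m.

15.9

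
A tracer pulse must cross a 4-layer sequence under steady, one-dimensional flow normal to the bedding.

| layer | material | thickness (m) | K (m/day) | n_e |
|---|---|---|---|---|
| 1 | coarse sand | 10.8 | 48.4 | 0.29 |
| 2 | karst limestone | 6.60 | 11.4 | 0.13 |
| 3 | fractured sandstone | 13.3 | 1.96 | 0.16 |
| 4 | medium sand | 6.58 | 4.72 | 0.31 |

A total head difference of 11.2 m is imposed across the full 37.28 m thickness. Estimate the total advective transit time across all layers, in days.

6.54

With flow normal to the layers, continuity requires the same specific discharge q through every layer.
Σ(b_i/K_i) = 10.8/48.4 + 6.60/11.4 + 13.3/1.96 + 6.58/4.72 = 8.982 d.
q = Δh / Σ(b_i/K_i) = 11.2 / 8.982 = 1.247 m/day.
In each layer the seepage velocity is v_i = q/n_i, so the layer transit time is t_i = b_i·n_i / q:
  layer 1 (coarse sand): t_1 = 10.8 × 0.29 / 1.247 = 2.512 d
  layer 2 (karst limestone): t_2 = 6.60 × 0.13 / 1.247 = 0.6881 d
  layer 3 (fractured sandstone): t_3 = 13.3 × 0.16 / 1.247 = 1.707 d
  layer 4 (medium sand): t_4 = 6.58 × 0.31 / 1.247 = 1.636 d
Total t = Σ t_i = 6.542 days.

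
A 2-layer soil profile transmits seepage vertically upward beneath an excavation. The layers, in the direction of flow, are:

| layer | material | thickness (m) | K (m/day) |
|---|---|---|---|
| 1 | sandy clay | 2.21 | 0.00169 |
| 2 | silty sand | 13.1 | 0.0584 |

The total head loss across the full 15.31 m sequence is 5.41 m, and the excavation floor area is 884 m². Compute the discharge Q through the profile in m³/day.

Flow is perpendicular to layering, so the layers act in series and the equivalent K is the thickness-weighted harmonic mean.
Total thickness L = 2.21 + 13.1 = 15.31 m.
Σ(b_i/K_i) = 2.21/0.00169 + 13.1/0.0584 = 1532 d.
K_eq = L / Σ(b_i/K_i) = 15.31 / 1532 = 0.009993 m/day.
Q = K_eq · A · (Δh/L) = 0.009993 × 884 × (5.41/15.31) = 3.122 m³/day.

3.12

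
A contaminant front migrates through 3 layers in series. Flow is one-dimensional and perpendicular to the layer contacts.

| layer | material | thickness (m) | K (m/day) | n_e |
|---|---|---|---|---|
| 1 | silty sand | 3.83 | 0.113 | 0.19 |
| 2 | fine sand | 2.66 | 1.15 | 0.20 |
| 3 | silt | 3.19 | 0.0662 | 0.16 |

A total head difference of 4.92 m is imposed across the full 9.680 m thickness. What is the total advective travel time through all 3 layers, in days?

30.4

With flow normal to the layers, continuity requires the same specific discharge q through every layer.
Σ(b_i/K_i) = 3.83/0.113 + 2.66/1.15 + 3.19/0.0662 = 84.39 d.
q = Δh / Σ(b_i/K_i) = 4.92 / 84.39 = 0.05830 m/day.
In each layer the seepage velocity is v_i = q/n_i, so the layer transit time is t_i = b_i·n_i / q:
  layer 1 (silty sand): t_1 = 3.83 × 0.19 / 0.05830 = 12.48 d
  layer 2 (fine sand): t_2 = 2.66 × 0.20 / 0.05830 = 9.126 d
  layer 3 (silt): t_3 = 3.19 × 0.16 / 0.05830 = 8.755 d
Total t = Σ t_i = 30.36 days.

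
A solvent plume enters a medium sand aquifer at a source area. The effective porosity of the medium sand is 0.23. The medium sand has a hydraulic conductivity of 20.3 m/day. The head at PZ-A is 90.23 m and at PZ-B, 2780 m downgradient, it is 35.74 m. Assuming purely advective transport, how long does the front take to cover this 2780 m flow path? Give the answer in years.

Hydraulic gradient i = (90.23 − 35.74) / 2780 = 54.49 / 2780 = 0.01960.
Darcy flux q = K · i = 20.30 × 0.01960 = 0.3979 m/day.
Seepage velocity v = q / n_e = 0.3979 / 0.23 = 1.730 m/day.
Travel time t = L / v = 2780 / 1.730 = 1607 days = 4.400 years.

4.40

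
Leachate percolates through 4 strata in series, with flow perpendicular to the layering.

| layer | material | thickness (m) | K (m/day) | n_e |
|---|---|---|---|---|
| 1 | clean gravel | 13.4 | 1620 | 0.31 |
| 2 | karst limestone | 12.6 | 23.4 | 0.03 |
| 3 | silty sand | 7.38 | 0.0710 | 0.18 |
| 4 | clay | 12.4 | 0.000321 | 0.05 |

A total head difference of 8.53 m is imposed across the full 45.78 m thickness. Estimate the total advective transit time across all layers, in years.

80.6

With flow normal to the layers, continuity requires the same specific discharge q through every layer.
Σ(b_i/K_i) = 13.4/1620 + 12.6/23.4 + 7.38/0.0710 + 12.4/0.000321 = 38734 d.
q = Δh / Σ(b_i/K_i) = 8.53 / 38734 = 0.0002202 m/day.
In each layer the seepage velocity is v_i = q/n_i, so the layer transit time is t_i = b_i·n_i / q:
  layer 1 (clean gravel): t_1 = 13.4 × 0.31 / 0.0002202 = 18863 d
  layer 2 (karst limestone): t_2 = 12.6 × 0.03 / 0.0002202 = 1716 d
  layer 3 (silty sand): t_3 = 7.38 × 0.18 / 0.0002202 = 6032 d
  layer 4 (clay): t_4 = 12.4 × 0.05 / 0.0002202 = 2815 d
Total t = Σ t_i = 29427 days = 80.57 years.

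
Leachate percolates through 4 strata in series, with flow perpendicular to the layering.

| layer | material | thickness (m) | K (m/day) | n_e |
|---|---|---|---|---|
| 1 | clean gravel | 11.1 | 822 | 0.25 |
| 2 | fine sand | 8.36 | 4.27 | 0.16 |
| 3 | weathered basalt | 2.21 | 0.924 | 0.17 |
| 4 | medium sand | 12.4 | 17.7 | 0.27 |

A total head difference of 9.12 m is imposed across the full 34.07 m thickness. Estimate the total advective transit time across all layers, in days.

4.35

With flow normal to the layers, continuity requires the same specific discharge q through every layer.
Σ(b_i/K_i) = 11.1/822 + 8.36/4.27 + 2.21/0.924 + 12.4/17.7 = 5.064 d.
q = Δh / Σ(b_i/K_i) = 9.12 / 5.064 = 1.801 m/day.
In each layer the seepage velocity is v_i = q/n_i, so the layer transit time is t_i = b_i·n_i / q:
  layer 1 (clean gravel): t_1 = 11.1 × 0.25 / 1.801 = 1.541 d
  layer 2 (fine sand): t_2 = 8.36 × 0.16 / 1.801 = 0.7427 d
  layer 3 (weathered basalt): t_3 = 2.21 × 0.17 / 1.801 = 0.2086 d
  layer 4 (medium sand): t_4 = 12.4 × 0.27 / 1.801 = 1.859 d
Total t = Σ t_i = 4.351 days.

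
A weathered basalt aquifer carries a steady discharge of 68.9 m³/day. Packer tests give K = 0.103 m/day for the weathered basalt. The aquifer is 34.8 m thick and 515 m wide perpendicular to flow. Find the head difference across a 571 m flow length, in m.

Cross-sectional area A = 515 × 34.8 = 17922 m².
From Q = K·A·i, i = Q / (K·A) = 68.9 / (0.1030 × 17922) = 0.03732.
Head loss Δh = i · L = 0.03732 × 571 = 21.31 m.

21.3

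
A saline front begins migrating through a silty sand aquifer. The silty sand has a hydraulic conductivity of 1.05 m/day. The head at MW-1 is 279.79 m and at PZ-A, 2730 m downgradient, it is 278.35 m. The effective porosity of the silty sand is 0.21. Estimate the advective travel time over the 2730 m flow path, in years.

2830

Hydraulic gradient i = (279.79 − 278.35) / 2730 = 1.44 / 2730 = 0.0005275.
Darcy flux q = K · i = 1.050 × 0.0005275 = 0.0005538 m/day.
Seepage velocity v = q / n_e = 0.0005538 / 0.21 = 0.002637 m/day.
Travel time t = L / v = 2730 / 0.002637 = 1.035e+06 days = 2834 years.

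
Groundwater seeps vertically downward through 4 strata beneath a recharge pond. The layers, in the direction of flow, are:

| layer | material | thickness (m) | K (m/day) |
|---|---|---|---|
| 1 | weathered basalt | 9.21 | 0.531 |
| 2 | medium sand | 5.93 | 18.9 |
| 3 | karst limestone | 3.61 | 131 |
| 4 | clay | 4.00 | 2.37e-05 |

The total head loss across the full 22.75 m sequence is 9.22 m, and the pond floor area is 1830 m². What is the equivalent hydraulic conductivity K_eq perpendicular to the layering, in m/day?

Flow is perpendicular to layering, so the layers act in series and the equivalent K is the thickness-weighted harmonic mean.
Total thickness L = 9.21 + 5.93 + 3.61 + 4.00 = 22.75 m.
Σ(b_i/K_i) = 9.21/0.531 + 5.93/18.9 + 3.61/131 + 4.00/2.37e-05 = 1.688e+05 d.
K_eq = L / Σ(b_i/K_i) = 22.75 / 1.688e+05 = 0.0001348 m/day.

0.000135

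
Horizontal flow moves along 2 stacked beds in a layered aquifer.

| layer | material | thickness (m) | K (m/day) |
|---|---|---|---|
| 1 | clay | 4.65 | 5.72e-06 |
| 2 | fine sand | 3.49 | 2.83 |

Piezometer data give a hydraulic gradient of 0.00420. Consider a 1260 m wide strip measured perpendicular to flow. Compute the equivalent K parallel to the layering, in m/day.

1.21

Flow is parallel to layering, so each bed carries its own Darcy discharge and the transmissivities add.
Σ(K_i·b_i) = 5.72e-06×4.65 + 2.83×3.49 = 9.877 m²/day.
Total thickness b = 8.140 m, so K_eq = Σ(K_i·b_i)/b = 1.213 m/day.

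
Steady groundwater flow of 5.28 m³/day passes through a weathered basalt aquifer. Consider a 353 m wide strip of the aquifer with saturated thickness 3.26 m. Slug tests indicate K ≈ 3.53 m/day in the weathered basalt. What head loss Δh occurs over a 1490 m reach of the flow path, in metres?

Cross-sectional area A = 353 × 3.26 = 1151 m².
From Q = K·A·i, i = Q / (K·A) = 5.28 / (3.530 × 1151) = 0.001300.
Head loss Δh = i · L = 0.001300 × 1490 = 1.937 m.

1.94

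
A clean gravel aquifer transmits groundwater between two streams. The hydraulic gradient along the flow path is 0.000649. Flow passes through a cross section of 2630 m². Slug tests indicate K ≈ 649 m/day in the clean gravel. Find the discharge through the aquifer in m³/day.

1110

Hydraulic gradient i = 0.000649.
Darcy's law: Q = K · A · i = 649.0 × 2630 × 0.0006490 = 1108 m³/day.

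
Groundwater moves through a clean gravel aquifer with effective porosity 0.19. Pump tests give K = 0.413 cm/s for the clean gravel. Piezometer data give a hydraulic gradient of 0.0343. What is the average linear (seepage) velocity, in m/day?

Convert K: 0.413 cm/s × 864 = 356.8 m/day.
Hydraulic gradient i = 0.0343.
Darcy flux q = K · i = 356.8 × 0.03430 = 12.24 m/day.
Seepage velocity v = q / n_e = 12.24 / 0.19 = 64.42 m/day.

64.4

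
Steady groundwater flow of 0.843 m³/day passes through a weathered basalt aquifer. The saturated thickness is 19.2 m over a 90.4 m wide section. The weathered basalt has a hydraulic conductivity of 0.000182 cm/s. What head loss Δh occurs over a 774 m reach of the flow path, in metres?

Convert K: 0.000182 cm/s × 864 = 0.1572 m/day.
Cross-sectional area A = 90.4 × 19.2 = 1736 m².
From Q = K·A·i, i = Q / (K·A) = 0.843 / (0.1572 × 1736) = 0.003089.
Head loss Δh = i · L = 0.003089 × 774 = 2.391 m.

2.39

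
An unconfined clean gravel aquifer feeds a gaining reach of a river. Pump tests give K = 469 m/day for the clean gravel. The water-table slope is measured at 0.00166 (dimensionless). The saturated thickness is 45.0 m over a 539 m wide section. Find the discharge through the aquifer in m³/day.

Cross-sectional area A = 539 × 45.0 = 24255 m².
Hydraulic gradient i = 0.00166.
Darcy's law: Q = K · A · i = 469.0 × 24255 × 0.001660 = 18883 m³/day.

18900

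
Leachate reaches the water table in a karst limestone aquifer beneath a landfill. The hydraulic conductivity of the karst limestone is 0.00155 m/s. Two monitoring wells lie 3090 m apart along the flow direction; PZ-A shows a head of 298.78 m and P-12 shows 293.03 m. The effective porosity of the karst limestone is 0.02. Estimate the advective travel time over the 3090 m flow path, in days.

248

Convert K: 0.00155 m/s × 86400 = 133.9 m/day.
Hydraulic gradient i = (298.78 − 293.03) / 3090 = 5.75 / 3090 = 0.001861.
Darcy flux q = K · i = 133.9 × 0.001861 = 0.2492 m/day.
Seepage velocity v = q / n_e = 0.2492 / 0.02 = 12.46 m/day.
Travel time t = L / v = 3090 / 12.46 = 248.0 days.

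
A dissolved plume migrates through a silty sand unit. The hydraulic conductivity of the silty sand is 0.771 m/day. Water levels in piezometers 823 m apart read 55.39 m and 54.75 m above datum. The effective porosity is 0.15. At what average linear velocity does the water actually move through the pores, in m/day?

0.00400

Hydraulic gradient i = (55.39 − 54.75) / 823 = 0.64 / 823 = 0.0007776.
Darcy flux q = K · i = 0.7710 × 0.0007776 = 0.0005996 m/day.
Seepage velocity v = q / n_e = 0.0005996 / 0.15 = 0.003997 m/day.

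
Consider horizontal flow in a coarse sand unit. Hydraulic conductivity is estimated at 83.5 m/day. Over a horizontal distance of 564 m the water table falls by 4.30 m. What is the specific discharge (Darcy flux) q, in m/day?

0.637

Hydraulic gradient i = Δh / L = 4.30 / 564 = 0.007624.
Specific discharge q = K · i = 83.50 × 0.007624 = 0.6366 m/day.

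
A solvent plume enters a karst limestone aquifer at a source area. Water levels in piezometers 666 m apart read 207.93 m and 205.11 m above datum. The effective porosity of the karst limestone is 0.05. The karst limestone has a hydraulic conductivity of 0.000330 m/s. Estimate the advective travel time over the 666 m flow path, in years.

0.755

Convert K: 0.000330 m/s × 86400 = 28.51 m/day.
Hydraulic gradient i = (207.93 − 205.11) / 666 = 2.82 / 666 = 0.004234.
Darcy flux q = K · i = 28.51 × 0.004234 = 0.1207 m/day.
Seepage velocity v = q / n_e = 0.1207 / 0.05 = 2.415 m/day.
Travel time t = L / v = 666 / 2.415 = 275.8 days = 0.7552 years.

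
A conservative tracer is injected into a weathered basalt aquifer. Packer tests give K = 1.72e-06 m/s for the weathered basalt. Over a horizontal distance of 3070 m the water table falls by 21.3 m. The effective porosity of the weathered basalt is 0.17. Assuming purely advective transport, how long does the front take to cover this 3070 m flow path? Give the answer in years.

Convert K: 1.72e-06 m/s × 86400 = 0.1486 m/day.
Hydraulic gradient i = Δh / L = 21.3 / 3070 = 0.006938.
Darcy flux q = K · i = 0.1486 × 0.006938 = 0.001031 m/day.
Seepage velocity v = q / n_e = 0.001031 / 0.17 = 0.006065 m/day.
Travel time t = L / v = 3070 / 0.006065 = 5.062e+05 days = 1386 years.

1390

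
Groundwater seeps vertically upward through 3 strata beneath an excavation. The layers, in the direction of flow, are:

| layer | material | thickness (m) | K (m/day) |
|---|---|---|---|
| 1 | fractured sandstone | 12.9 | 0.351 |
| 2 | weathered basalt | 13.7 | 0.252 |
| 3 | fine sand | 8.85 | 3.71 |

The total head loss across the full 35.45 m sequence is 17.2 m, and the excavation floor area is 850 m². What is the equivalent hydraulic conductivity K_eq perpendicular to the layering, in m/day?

Flow is perpendicular to layering, so the layers act in series and the equivalent K is the thickness-weighted harmonic mean.
Total thickness L = 12.9 + 13.7 + 8.85 = 35.45 m.
Σ(b_i/K_i) = 12.9/0.351 + 13.7/0.252 + 8.85/3.71 = 93.50 d.
K_eq = L / Σ(b_i/K_i) = 35.45 / 93.50 = 0.3791 m/day.

0.379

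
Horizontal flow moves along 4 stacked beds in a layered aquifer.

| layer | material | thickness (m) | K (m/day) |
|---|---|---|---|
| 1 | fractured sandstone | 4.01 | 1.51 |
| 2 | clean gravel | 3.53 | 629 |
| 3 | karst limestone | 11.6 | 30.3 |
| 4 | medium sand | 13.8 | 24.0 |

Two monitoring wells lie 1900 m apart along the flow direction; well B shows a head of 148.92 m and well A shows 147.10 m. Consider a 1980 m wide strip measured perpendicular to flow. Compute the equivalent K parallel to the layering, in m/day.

Flow is parallel to layering, so each bed carries its own Darcy discharge and the transmissivities add.
Σ(K_i·b_i) = 1.51×4.01 + 629×3.53 + 30.3×11.6 + 24.0×13.8 = 2909 m²/day.
Total thickness b = 32.94 m, so K_eq = Σ(K_i·b_i)/b = 88.32 m/day.

88.3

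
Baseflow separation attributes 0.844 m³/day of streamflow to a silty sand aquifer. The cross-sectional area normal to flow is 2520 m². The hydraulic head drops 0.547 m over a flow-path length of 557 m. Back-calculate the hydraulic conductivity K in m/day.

0.341

Hydraulic gradient i = Δh / L = 0.547 / 557 = 0.0009820.
From Q = K·A·i, K = Q / (A·i) = 0.844 / (2520 × 0.0009820) = 0.3410 m/day.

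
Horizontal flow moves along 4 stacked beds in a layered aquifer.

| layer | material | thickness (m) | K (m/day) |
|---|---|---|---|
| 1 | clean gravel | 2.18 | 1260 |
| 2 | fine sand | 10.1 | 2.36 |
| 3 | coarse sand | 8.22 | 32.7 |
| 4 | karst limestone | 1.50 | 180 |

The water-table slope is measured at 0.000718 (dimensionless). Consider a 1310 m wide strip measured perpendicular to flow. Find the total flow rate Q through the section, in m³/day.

3110

Flow is parallel to layering, so each bed carries its own Darcy discharge and the transmissivities add.
Σ(K_i·b_i) = 1260×2.18 + 2.36×10.1 + 32.7×8.22 + 180×1.50 = 3309 m²/day.
Hydraulic gradient i = 0.000718.
Q = Σ(K_i·b_i) · W · i = 3309 × 1310 × 0.0007180 = 3113 m³/day.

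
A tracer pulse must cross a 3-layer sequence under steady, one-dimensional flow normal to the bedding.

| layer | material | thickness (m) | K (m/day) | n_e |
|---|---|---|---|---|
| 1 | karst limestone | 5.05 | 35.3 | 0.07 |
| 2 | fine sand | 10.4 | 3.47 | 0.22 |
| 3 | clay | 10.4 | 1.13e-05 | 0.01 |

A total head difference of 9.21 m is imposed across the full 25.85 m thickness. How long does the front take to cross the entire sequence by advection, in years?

With flow normal to the layers, continuity requires the same specific discharge q through every layer.
Σ(b_i/K_i) = 5.05/35.3 + 10.4/3.47 + 10.4/1.13e-05 = 9.204e+05 d.
q = Δh / Σ(b_i/K_i) = 9.21 / 9.204e+05 = 1.001e-05 m/day.
In each layer the seepage velocity is v_i = q/n_i, so the layer transit time is t_i = b_i·n_i / q:
  layer 1 (karst limestone): t_1 = 5.05 × 0.07 / 1.001e-05 = 35325 d
  layer 2 (fine sand): t_2 = 10.4 × 0.22 / 1.001e-05 = 2.286e+05 d
  layer 3 (clay): t_3 = 10.4 × 0.01 / 1.001e-05 = 10393 d
Total t = Σ t_i = 2.744e+05 days = 751.2 years.

751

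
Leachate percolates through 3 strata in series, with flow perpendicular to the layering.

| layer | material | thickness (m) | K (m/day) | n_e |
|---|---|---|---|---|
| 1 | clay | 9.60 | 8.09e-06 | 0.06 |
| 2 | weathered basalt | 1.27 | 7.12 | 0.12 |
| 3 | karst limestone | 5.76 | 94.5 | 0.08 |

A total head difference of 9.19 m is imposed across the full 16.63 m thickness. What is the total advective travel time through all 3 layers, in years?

With flow normal to the layers, continuity requires the same specific discharge q through every layer.
Σ(b_i/K_i) = 9.60/8.09e-06 + 1.27/7.12 + 5.76/94.5 = 1.187e+06 d.
q = Δh / Σ(b_i/K_i) = 9.19 / 1.187e+06 = 7.744e-06 m/day.
In each layer the seepage velocity is v_i = q/n_i, so the layer transit time is t_i = b_i·n_i / q:
  layer 1 (clay): t_1 = 9.60 × 0.06 / 7.744e-06 = 74375 d
  layer 2 (weathered basalt): t_2 = 1.27 × 0.12 / 7.744e-06 = 19679 d
  layer 3 (karst limestone): t_3 = 5.76 × 0.08 / 7.744e-06 = 59500 d
Total t = Σ t_i = 1.536e+05 days = 420.4 years.

420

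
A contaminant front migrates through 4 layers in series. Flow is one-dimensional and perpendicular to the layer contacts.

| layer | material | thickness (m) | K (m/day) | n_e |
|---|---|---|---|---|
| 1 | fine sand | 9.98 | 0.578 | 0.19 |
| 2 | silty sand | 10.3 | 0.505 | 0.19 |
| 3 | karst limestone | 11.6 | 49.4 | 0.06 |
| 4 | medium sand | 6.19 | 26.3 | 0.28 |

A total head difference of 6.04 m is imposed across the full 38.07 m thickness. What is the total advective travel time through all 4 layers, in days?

39.7

With flow normal to the layers, continuity requires the same specific discharge q through every layer.
Σ(b_i/K_i) = 9.98/0.578 + 10.3/0.505 + 11.6/49.4 + 6.19/26.3 = 38.13 d.
q = Δh / Σ(b_i/K_i) = 6.04 / 38.13 = 0.1584 m/day.
In each layer the seepage velocity is v_i = q/n_i, so the layer transit time is t_i = b_i·n_i / q:
  layer 1 (fine sand): t_1 = 9.98 × 0.19 / 0.1584 = 11.97 d
  layer 2 (silty sand): t_2 = 10.3 × 0.19 / 0.1584 = 12.36 d
  layer 3 (karst limestone): t_3 = 11.6 × 0.06 / 0.1584 = 4.394 d
  layer 4 (medium sand): t_4 = 6.19 × 0.28 / 0.1584 = 10.94 d
Total t = Σ t_i = 39.66 days.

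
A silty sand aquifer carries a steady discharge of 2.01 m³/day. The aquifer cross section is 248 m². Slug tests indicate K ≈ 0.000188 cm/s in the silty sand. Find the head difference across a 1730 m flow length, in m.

86.3

Convert K: 0.000188 cm/s × 864 = 0.1624 m/day.
From Q = K·A·i, i = Q / (K·A) = 2.01 / (0.1624 × 248.0) = 0.04990.
Head loss Δh = i · L = 0.04990 × 1730 = 86.32 m.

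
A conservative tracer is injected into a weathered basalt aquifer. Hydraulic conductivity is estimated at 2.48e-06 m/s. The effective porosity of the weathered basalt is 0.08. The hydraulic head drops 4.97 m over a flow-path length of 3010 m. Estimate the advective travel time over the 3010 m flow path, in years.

Convert K: 2.48e-06 m/s × 86400 = 0.2143 m/day.
Hydraulic gradient i = Δh / L = 4.97 / 3010 = 0.001651.
Darcy flux q = K · i = 0.2143 × 0.001651 = 0.0003538 m/day.
Seepage velocity v = q / n_e = 0.0003538 / 0.08 = 0.004422 m/day.
Travel time t = L / v = 3010 / 0.004422 = 6.806e+05 days = 1863 years.

1860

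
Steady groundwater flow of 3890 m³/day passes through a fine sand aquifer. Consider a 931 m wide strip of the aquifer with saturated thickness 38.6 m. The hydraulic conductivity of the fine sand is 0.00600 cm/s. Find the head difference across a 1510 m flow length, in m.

Convert K: 0.00600 cm/s × 864 = 5.184 m/day.
Cross-sectional area A = 931 × 38.6 = 35937 m².
From Q = K·A·i, i = Q / (K·A) = 3890 / (5.184 × 35937) = 0.02088.
Head loss Δh = i · L = 0.02088 × 1510 = 31.53 m.

31.5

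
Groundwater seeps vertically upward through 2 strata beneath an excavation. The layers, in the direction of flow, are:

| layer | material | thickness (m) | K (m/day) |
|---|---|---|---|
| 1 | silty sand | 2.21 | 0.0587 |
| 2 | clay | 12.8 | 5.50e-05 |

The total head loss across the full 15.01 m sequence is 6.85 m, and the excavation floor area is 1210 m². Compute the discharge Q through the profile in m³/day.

Flow is perpendicular to layering, so the layers act in series and the equivalent K is the thickness-weighted harmonic mean.
Total thickness L = 2.21 + 12.8 = 15.01 m.
Σ(b_i/K_i) = 2.21/0.0587 + 12.8/5.50e-05 = 2.328e+05 d.
K_eq = L / Σ(b_i/K_i) = 15.01 / 2.328e+05 = 6.449e-05 m/day.
Q = K_eq · A · (Δh/L) = 6.449e-05 × 1210 × (6.85/15.01) = 0.03561 m³/day.

0.0356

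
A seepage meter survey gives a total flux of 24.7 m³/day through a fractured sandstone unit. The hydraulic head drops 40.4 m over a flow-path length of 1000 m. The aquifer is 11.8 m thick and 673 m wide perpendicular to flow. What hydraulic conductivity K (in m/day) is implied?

0.0770

Cross-sectional area A = 673 × 11.8 = 7941 m².
Hydraulic gradient i = Δh / L = 40.4 / 1000 = 0.04040.
From Q = K·A·i, K = Q / (A·i) = 24.7 / (7941 × 0.04040) = 0.07699 m/day.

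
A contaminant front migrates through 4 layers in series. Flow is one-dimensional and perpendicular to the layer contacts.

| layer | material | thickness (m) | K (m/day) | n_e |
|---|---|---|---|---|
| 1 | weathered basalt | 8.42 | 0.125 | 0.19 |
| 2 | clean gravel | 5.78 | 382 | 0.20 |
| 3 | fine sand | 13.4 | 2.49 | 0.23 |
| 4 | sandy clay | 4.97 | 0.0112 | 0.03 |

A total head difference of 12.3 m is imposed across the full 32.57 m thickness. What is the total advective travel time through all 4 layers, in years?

With flow normal to the layers, continuity requires the same specific discharge q through every layer.
Σ(b_i/K_i) = 8.42/0.125 + 5.78/382 + 13.4/2.49 + 4.97/0.0112 = 516.5 d.
q = Δh / Σ(b_i/K_i) = 12.3 / 516.5 = 0.02381 m/day.
In each layer the seepage velocity is v_i = q/n_i, so the layer transit time is t_i = b_i·n_i / q:
  layer 1 (weathered basalt): t_1 = 8.42 × 0.19 / 0.02381 = 67.18 d
  layer 2 (clean gravel): t_2 = 5.78 × 0.20 / 0.02381 = 48.54 d
  layer 3 (fine sand): t_3 = 13.4 × 0.23 / 0.02381 = 129.4 d
  layer 4 (sandy clay): t_4 = 4.97 × 0.03 / 0.02381 = 6.261 d
Total t = Σ t_i = 251.4 days = 0.6883 years.

0.688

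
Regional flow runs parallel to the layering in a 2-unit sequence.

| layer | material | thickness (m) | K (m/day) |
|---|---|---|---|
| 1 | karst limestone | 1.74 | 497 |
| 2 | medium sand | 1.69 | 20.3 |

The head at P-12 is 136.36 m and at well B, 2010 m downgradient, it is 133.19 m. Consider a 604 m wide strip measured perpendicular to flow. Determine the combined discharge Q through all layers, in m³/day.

856

Flow is parallel to layering, so each bed carries its own Darcy discharge and the transmissivities add.
Σ(K_i·b_i) = 497×1.74 + 20.3×1.69 = 899.1 m²/day.
Hydraulic gradient i = (136.36 − 133.19) / 2010 = 3.17 / 2010 = 0.001577.
Q = Σ(K_i·b_i) · W · i = 899.1 × 604 × 0.001577 = 856.4 m³/day.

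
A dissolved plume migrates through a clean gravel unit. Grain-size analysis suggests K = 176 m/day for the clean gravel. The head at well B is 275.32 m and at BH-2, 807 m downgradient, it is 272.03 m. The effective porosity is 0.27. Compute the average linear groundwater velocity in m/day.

2.66

Hydraulic gradient i = (275.32 − 272.03) / 807 = 3.29 / 807 = 0.004077.
Darcy flux q = K · i = 176.0 × 0.004077 = 0.7175 m/day.
Seepage velocity v = q / n_e = 0.7175 / 0.27 = 2.657 m/day.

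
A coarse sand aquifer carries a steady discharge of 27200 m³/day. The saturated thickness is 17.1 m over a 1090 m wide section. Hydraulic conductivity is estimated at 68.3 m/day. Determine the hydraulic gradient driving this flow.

0.0214

Cross-sectional area A = 1090 × 17.1 = 18639 m².
From Q = K·A·i, i = Q / (K·A) = 27200 / (68.30 × 18639) = 0.02137.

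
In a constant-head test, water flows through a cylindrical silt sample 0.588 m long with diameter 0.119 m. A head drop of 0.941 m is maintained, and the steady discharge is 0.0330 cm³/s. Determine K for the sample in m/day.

Cross-sectional area A = π·(d/2)² = π × (0.119/2)² = 0.01112 m².
Convert discharge: 0.0330 cm³/s = 3.300e-08 m³/s.
Darcy's law rearranged: K = Q·L / (A·Δh) = 3.300e-08 × 0.588 / (0.01112 × 0.941) = 1.854e-06 m/s = 0.1602 m/day.

0.160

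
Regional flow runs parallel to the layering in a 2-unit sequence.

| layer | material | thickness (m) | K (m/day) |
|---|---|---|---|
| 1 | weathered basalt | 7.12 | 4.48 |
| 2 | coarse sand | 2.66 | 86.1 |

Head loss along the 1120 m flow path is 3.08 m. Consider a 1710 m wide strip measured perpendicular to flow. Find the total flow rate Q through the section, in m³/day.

Flow is parallel to layering, so each bed carries its own Darcy discharge and the transmissivities add.
Σ(K_i·b_i) = 4.48×7.12 + 86.1×2.66 = 260.9 m²/day.
Hydraulic gradient i = Δh / L = 3.08 / 1120 = 0.002750.
Q = Σ(K_i·b_i) · W · i = 260.9 × 1710 × 0.002750 = 1227 m³/day.

1230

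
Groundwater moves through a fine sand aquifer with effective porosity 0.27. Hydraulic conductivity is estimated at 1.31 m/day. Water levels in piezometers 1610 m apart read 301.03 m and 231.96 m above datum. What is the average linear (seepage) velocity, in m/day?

Hydraulic gradient i = (301.03 − 231.96) / 1610 = 69.07 / 1610 = 0.04290.
Darcy flux q = K · i = 1.310 × 0.04290 = 0.05620 m/day.
Seepage velocity v = q / n_e = 0.05620 / 0.27 = 0.2081 m/day.

0.208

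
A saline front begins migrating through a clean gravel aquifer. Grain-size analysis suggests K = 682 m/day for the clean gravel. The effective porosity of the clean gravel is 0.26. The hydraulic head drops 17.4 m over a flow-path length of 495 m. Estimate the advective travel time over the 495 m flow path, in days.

Hydraulic gradient i = Δh / L = 17.4 / 495 = 0.03515.
Darcy flux q = K · i = 682.0 × 0.03515 = 23.97 m/day.
Seepage velocity v = q / n_e = 23.97 / 0.26 = 92.21 m/day.
Travel time t = L / v = 495 / 92.21 = 5.368 days.

5.37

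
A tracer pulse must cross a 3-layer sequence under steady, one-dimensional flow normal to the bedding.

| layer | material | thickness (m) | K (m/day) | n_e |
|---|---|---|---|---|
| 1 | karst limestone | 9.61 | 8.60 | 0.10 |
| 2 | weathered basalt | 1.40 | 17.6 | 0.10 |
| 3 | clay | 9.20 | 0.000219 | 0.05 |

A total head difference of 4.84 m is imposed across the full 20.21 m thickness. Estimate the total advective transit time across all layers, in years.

37.1

With flow normal to the layers, continuity requires the same specific discharge q through every layer.
Σ(b_i/K_i) = 9.61/8.60 + 1.40/17.6 + 9.20/0.000219 = 42010 d.
q = Δh / Σ(b_i/K_i) = 4.84 / 42010 = 0.0001152 m/day.
In each layer the seepage velocity is v_i = q/n_i, so the layer transit time is t_i = b_i·n_i / q:
  layer 1 (karst limestone): t_1 = 9.61 × 0.10 / 0.0001152 = 8341 d
  layer 2 (weathered basalt): t_2 = 1.40 × 0.10 / 0.0001152 = 1215 d
  layer 3 (clay): t_3 = 9.20 × 0.05 / 0.0001152 = 3993 d
Total t = Σ t_i = 13549 days = 37.10 years.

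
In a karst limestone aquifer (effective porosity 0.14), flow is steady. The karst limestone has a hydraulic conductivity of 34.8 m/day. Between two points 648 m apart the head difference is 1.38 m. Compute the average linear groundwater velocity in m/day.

0.529

Hydraulic gradient i = Δh / L = 1.38 / 648 = 0.002130.
Darcy flux q = K · i = 34.80 × 0.002130 = 0.07411 m/day.
Seepage velocity v = q / n_e = 0.07411 / 0.14 = 0.5294 m/day.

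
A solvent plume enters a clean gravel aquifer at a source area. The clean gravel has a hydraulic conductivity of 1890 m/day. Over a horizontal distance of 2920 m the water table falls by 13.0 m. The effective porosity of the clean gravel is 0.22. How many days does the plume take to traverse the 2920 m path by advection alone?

76.3

Hydraulic gradient i = Δh / L = 13.0 / 2920 = 0.004452.
Darcy flux q = K · i = 1890 × 0.004452 = 8.414 m/day.
Seepage velocity v = q / n_e = 8.414 / 0.22 = 38.25 m/day.
Travel time t = L / v = 2920 / 38.25 = 76.35 days.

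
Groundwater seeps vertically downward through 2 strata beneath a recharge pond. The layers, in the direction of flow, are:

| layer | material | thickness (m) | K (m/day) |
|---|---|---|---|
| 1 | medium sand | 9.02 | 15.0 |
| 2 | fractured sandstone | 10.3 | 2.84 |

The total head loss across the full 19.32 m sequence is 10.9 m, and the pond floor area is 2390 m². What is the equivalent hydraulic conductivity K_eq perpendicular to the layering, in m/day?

Flow is perpendicular to layering, so the layers act in series and the equivalent K is the thickness-weighted harmonic mean.
Total thickness L = 9.02 + 10.3 = 19.32 m.
Σ(b_i/K_i) = 9.02/15.0 + 10.3/2.84 = 4.228 d.
K_eq = L / Σ(b_i/K_i) = 19.32 / 4.228 = 4.569 m/day.

4.57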